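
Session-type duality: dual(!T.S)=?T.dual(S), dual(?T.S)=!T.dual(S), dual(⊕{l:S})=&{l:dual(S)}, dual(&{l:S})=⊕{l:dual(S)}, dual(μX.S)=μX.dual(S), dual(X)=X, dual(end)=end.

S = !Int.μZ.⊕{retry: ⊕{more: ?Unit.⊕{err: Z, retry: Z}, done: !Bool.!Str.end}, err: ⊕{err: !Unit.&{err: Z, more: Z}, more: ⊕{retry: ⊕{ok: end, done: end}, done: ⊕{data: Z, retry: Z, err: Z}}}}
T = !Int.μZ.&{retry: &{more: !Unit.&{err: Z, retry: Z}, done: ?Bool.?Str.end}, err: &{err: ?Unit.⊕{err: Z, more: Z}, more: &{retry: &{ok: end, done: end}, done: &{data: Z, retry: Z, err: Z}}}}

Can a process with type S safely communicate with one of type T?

!Int | !Int  ✗ same direction on both sides — not dual

NO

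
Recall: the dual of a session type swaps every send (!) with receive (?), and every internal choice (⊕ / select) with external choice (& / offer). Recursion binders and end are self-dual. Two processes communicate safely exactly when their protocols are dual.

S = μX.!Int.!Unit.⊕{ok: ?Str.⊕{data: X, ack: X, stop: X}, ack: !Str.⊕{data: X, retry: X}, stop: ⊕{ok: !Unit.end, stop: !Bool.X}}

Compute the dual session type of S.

μX = μX  (binder kept)
  !Int = ?Int
    !Unit = ?Unit
      ⊕{ok,ack,stop} = &{ok,ack,stop}  (⊕→&)
        • ok:
          ?Str = !Str
            ⊕{data,ack,stop} = &{data,ack,stop}  (⊕→&)
              • data:
                X self-dual
              • ack:
                X self-dual
              • stop:
                X self-dual
        • ack:
          !Str = ?Str
            ⊕{data,retry} = &{data,retry}  (⊕→&)
              • data:
                X self-dual
              • retry:
                X self-dual
        • stop:
          ⊕{ok,stop} = &{ok,stop}  (⊕→&)
            • ok:
              !Unit = ?Unit
                end self-dual
            • stop:
              !Bool = ?Bool
                X self-dual

μX.?Int.?Unit.&{ok: !Str.&{data: X, ack: X, stop: X}, ack: ?Str.&{data: X, retry: X}, stop: &{ok: ?Unit.end, stop: ?Bool.X}}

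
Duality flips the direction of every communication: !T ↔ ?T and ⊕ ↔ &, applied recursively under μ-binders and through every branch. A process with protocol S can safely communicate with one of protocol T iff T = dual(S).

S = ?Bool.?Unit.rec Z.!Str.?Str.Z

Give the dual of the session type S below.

?Bool = !Bool
  ?Unit = !Unit
    rec Z = rec Z  (μ self-dual)
      !Str = ?Str
        ?Str = !Str
          dual(Z) = Z

!Bool.!Unit.rec Z.?Str.!Str.Z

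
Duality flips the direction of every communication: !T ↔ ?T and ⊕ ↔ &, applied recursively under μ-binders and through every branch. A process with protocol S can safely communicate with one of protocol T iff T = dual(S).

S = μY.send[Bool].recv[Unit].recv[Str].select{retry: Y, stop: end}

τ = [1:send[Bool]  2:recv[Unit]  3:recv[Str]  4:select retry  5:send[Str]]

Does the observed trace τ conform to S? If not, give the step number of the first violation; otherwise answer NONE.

@1 send[Bool]  ✓  cont: recv[Unit].recv[Str].select{retry: μY.…, stop: end}
@2 recv[Unit]  ✓  cont: recv[Str].select{retry: μY.…, stop: end}
@3 recv[Str]  ✓  cont: select{retry: μY.…, stop: end}
@4 select retry  ✓  cont: μY.…
@5 got send[Str], protocol expects send[Bool]  ✗

5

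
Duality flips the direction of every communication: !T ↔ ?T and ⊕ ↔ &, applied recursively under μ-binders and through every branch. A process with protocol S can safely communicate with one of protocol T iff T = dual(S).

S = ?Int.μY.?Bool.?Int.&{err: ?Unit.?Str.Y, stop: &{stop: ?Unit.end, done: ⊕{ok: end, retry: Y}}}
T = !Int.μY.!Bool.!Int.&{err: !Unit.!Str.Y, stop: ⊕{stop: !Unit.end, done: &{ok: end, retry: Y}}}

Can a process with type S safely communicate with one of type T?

?Int ‖ !Int  ✓
  μY ‖ μY  ✓ (binder kept)
    ?Bool ‖ !Bool  ✓
      ?Int ‖ !Int  ✓
        &{err,stop} ‖ &{err,stop}  ✗ choice polarity not flipped — not dual

NO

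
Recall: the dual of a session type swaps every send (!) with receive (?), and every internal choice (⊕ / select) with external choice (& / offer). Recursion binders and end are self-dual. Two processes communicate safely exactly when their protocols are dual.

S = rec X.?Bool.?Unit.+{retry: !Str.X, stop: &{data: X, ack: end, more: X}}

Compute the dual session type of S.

rec X → rec X  (binder kept)
  ?Bool → !Bool
    ?Unit → !Unit
      +{retry,stop} → &{retry,stop}  (⊕→&)
        case retry:
          !Str → ?Str
            dual(X) = X
        case stop:
          &{data,ack,more} → +{data,ack,more}  (offer→select)
            case data:
              dual(X) = X
            case ack:
              dual(end) = end
            case more:
              dual(X) = X

rec X.!Bool.!Unit.&{retry: ?Str.X, stop: +{data: X, ack: end, more: X}}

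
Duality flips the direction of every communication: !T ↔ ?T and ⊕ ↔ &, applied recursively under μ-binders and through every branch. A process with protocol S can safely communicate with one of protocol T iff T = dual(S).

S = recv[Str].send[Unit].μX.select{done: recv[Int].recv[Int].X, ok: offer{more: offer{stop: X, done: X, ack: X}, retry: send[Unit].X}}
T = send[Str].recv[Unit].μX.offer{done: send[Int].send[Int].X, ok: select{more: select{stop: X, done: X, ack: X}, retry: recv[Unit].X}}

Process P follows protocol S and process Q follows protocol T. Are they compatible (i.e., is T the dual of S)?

recv[Str] | send[Str]  ok
  send[Unit] | recv[Unit]  ok
    μX | μX  ok (binder kept)
      select{done,ok} | offer{done,ok}  ok same labels
        case done:
          recv[Int] | send[Int]  ok
            recv[Int] | send[Int]  ok
              X | X  ok
        case ok:
          offer{more,retry} | select{more,retry}  ok same labels
            case more:
              offer{stop,done,ack} | select{stop,done,ack}  ok same labels
                case stop:
                  X | X  ok
                case done:
                  X | X  ok
                case ack:
                  X | X  ok
            case retry:
              send[Unit] | recv[Unit]  ok
                X | X  ok

YES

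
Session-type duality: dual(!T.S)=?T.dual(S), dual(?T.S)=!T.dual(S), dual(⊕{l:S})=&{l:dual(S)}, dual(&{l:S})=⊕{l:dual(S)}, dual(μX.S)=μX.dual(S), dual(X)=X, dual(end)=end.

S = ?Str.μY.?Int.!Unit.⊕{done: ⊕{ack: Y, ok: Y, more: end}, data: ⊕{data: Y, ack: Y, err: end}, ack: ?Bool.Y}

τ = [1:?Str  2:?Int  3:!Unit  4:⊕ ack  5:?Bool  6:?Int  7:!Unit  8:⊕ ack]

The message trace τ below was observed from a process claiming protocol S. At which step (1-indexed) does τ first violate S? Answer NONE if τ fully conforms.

[1] ?Str  ok  cont: μY.…
[2] ?Int  ok  cont: !Unit.⊕{done: ⊕{ack: μY.…, ok: μY.…, more: end}, data: ⊕{data: μY.…, ack: μY.…, err: end}, ack: ?Bool.μY.…}
[3] !Unit  ok  cont: ⊕{done: ⊕{ack: μY.…, ok: μY.…, more: end}, data: ⊕{data: μY.…, ack: μY.…, err: end}, ack: ?Bool.μY.…}
[4] ⊕ ack  ok  cont: ?Bool.μY.…
[5] ?Bool  ok  cont: μY.…
[6] ?Int  ok  cont: !Unit.⊕{done: ⊕{ack: μY.…, ok: μY.…, more: end}, data: ⊕{data: μY.…, ack: μY.…, err: end}, ack: ?Bool.μY.…}
[7] !Unit  ok  cont: ⊕{done: ⊕{ack: μY.…, ok: μY.…, more: end}, data: ⊕{data: μY.…, ack: μY.…, err: end}, ack: ?Bool.μY.…}
[8] ⊕ ack  ok  cont: ?Bool.μY.…
τ conforms to S (length 8)

NONE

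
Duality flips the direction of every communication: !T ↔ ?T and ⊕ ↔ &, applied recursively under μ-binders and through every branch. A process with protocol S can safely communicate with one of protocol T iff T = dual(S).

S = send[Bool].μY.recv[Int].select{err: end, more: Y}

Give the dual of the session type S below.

send[Bool] ↦ recv[Bool]
  μY ↦ μY  (μ self-dual)
    recv[Int] ↦ send[Int]
      select{err,more} ↦ offer{err,more}  (select→offer)
        case err:
          dual(end) = end
        case more:
          dual(Y) = Y

recv[Bool].μY.send[Int].offer{err: end, more: Y}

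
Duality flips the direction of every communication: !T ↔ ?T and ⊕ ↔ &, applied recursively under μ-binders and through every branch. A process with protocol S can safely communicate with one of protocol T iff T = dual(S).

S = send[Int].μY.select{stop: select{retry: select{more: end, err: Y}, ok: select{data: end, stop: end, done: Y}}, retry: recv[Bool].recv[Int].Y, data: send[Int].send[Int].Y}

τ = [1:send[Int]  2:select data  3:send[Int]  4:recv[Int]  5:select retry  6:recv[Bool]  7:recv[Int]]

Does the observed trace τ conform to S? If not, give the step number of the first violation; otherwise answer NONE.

[1] send[Int]  ✓  now at μY.…
[2] select data  ✓  now at send[Int].send[Int].μY.…
[3] send[Int]  ✓  now at send[Int].μY.…
[4] got recv[Int], protocol expects send[Int]  ✗

4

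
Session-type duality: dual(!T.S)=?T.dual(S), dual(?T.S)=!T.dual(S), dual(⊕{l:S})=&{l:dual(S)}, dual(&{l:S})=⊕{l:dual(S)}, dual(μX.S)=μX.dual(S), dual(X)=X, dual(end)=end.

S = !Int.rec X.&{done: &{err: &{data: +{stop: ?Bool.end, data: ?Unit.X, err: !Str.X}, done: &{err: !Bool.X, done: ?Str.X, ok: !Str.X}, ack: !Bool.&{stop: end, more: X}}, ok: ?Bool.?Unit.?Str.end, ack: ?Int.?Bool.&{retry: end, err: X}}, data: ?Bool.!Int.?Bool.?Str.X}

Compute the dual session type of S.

!Int ↦ ?Int
  rec X ↦ rec X  (μ self-dual)
    &{done,data} ↦ +{done,data}  (offer→select)
      case done:
        &{err,ok,ack} ↦ +{err,ok,ack}  (offer→select)
          case err:
            &{data,done,ack} ↦ +{data,done,ack}  (offer→select)
              case data:
                +{stop,data,err} ↦ &{stop,data,err}  (⊕→&)
                  case stop:
                    ?Bool ↦ !Bool
                      end self-dual
                  case data:
                    ?Unit ↦ !Unit
                      X self-dual
                  case err:
                    !Str ↦ ?Str
                      X self-dual
              case done:
                &{err,done,ok} ↦ +{err,done,ok}  (offer→select)
                  case err:
                    !Bool ↦ ?Bool
                      X self-dual
                  case done:
                    ?Str ↦ !Str
                      X self-dual
                  case ok:
                    !Str ↦ ?Str
                      X self-dual
              case ack:
                !Bool ↦ ?Bool
                  &{stop,more} ↦ +{stop,more}  (offer→select)
                    case stop:
                      end self-dual
                    case more:
                      X self-dual
          case ok:
            ?Bool ↦ !Bool
              ?Unit ↦ !Unit
                ?Str ↦ !Str
                  end self-dual
          case ack:
            ?Int ↦ !Int
              ?Bool ↦ !Bool
                &{retry,err} ↦ +{retry,err}  (offer→select)
                  case retry:
                    end self-dual
                  case err:
                    X self-dual
      case data:
        ?Bool ↦ !Bool
          !Int ↦ ?Int
            ?Bool ↦ !Bool
              ?Str ↦ !Str
                X self-dual

?Int.rec X.+{done: +{err: +{data: &{stop: !Bool.end, data: !Unit.X, err: ?Str.X}, done: +{err: ?Bool.X, done: !Str.X, ok: ?Str.X}, ack: ?Bool.+{stop: end, more: X}}, ok: !Bool.!Unit.!Str.end, ack: !Int.!Bool.+{retry: end, err: X}}, data: !Bool.?Int.!Bool.!Str.X}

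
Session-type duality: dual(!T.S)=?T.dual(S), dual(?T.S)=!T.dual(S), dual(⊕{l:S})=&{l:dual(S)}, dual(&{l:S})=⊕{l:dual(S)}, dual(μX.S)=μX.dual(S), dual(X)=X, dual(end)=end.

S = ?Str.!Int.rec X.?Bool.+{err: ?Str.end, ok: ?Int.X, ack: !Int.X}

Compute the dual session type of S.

?Str → !Str
  !Int → ?Int
    rec X → rec X  (μ self-dual)
      ?Bool → !Bool
        +{err,ok,ack} → &{err,ok,ack}  (select→offer)
          • err:
            ?Str → !Str
              end ↦ end
          • ok:
            ?Int → !Int
              X ↦ X
          • ack:
            !Int → ?Int
              X ↦ X

!Str.?Int.rec X.!Bool.&{err: !Str.end, ok: !Int.X, ack: ?Int.X}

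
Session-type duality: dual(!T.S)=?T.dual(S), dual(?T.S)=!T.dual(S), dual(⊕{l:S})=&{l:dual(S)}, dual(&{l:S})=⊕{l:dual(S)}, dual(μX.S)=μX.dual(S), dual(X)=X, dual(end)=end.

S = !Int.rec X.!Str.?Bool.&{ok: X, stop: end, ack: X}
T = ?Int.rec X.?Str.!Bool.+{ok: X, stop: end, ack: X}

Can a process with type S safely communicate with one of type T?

!Int | ?Int  match
  rec X | rec X  match (rec unchanged)
    !Str | ?Str  match
      ?Bool | !Bool  match
        &{ok,stop,ack} | +{ok,stop,ack}  match labels match
          • ok:
            X | X  match
          • stop:
            end | end  match
          • ack:
            X | X  match

YES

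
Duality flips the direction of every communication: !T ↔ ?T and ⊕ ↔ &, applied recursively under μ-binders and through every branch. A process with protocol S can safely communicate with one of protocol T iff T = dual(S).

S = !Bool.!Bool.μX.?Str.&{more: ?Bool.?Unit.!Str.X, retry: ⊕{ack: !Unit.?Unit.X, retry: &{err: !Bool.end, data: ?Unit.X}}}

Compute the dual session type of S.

!Bool ↦ ?Bool
  !Bool ↦ ?Bool
    μX ↦ μX  (rec unchanged)
      ?Str ↦ !Str
        &{more,retry} ↦ ⊕{more,retry}  (external→internal)
          case more:
            ?Bool ↦ !Bool
              ?Unit ↦ !Unit
                !Str ↦ ?Str
                  dual(X) = X
          case retry:
            ⊕{ack,retry} ↦ &{ack,retry}  (⊕→&)
              case ack:
                !Unit ↦ ?Unit
                  ?Unit ↦ !Unit
                    dual(X) = X
              case retry:
                &{err,data} ↦ ⊕{err,data}  (external→internal)
                  case err:
                    !Bool ↦ ?Bool
                      dual(end) = end
                  case data:
                    ?Unit ↦ !Unit
                      dual(X) = X

?Bool.?Bool.μX.!Str.⊕{more: !Bool.!Unit.?Str.X, retry: &{ack: ?Unit.!Unit.X, retry: ⊕{err: ?Bool.end, data: !Unit.X}}}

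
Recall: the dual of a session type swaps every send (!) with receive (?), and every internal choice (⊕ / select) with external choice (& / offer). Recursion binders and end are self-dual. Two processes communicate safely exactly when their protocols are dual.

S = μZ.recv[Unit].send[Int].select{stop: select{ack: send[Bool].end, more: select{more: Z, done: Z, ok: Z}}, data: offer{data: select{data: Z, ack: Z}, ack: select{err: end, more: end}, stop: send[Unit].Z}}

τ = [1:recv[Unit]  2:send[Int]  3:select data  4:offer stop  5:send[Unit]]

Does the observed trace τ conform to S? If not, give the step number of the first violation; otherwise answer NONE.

NONE

@1 recv[Unit]  match  state: send[Int].select{stop: select{ack: send[Bool].end, more: select{more: μZ.…, done: μZ.…, ok: μZ.…}}, data: offer{data: select{data: μZ.…, ack: μZ.…}, ack: select{err: end, more: end}, stop: send[Unit].μZ.…}}
@2 send[Int]  match  state: select{stop: select{ack: send[Bool].end, more: select{more: μZ.…, done: μZ.…, ok: μZ.…}}, data: offer{data: select{data: μZ.…, ack: μZ.…}, ack: select{err: end, more: end}, stop: send[Unit].μZ.…}}
@3 select data  match  state: offer{data: select{data: μZ.…, ack: μZ.…}, ack: select{err: end, more: end}, stop: send[Unit].μZ.…}
@4 offer stop  match  state: send[Unit].μZ.…
@5 send[Unit]  match  state: μZ.…
trace exhausted — no violation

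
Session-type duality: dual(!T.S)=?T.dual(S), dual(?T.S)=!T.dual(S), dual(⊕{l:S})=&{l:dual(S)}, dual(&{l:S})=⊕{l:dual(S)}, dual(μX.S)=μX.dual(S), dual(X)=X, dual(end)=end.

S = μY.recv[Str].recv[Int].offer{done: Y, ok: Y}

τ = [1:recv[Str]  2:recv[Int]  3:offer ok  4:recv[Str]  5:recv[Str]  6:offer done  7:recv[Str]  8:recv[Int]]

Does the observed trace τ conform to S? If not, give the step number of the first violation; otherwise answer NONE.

5

step 1: recv[Str]  match  now at recv[Int].offer{done: μY.…, ok: μY.…}
step 2: recv[Int]  match  now at offer{done: μY.…, ok: μY.…}
step 3: offer ok  match  now at μY.…
step 4: recv[Str]  match  now at recv[Int].offer{done: μY.…, ok: μY.…}
step 5: got recv[Str], protocol expects recv[Int]  ✗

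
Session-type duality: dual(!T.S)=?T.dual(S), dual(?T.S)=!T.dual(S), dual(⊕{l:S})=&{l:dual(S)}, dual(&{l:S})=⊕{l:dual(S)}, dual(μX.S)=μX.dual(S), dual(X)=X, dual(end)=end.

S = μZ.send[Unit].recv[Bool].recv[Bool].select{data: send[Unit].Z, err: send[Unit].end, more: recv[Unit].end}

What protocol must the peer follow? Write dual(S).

μZ ↦ μZ  (rec unchanged)
  send[Unit] ↦ recv[Unit]
    recv[Bool] ↦ send[Bool]
      recv[Bool] ↦ send[Bool]
        select{data,err,more} ↦ offer{data,err,more}  (internal→external)
          [data]
            send[Unit] ↦ recv[Unit]
              Z self-dual
          [err]
            send[Unit] ↦ recv[Unit]
              end self-dual
          [more]
            recv[Unit] ↦ send[Unit]
              end self-dual

μZ.recv[Unit].send[Bool].send[Bool].offer{data: recv[Unit].Z, err: recv[Unit].end, more: send[Unit].end}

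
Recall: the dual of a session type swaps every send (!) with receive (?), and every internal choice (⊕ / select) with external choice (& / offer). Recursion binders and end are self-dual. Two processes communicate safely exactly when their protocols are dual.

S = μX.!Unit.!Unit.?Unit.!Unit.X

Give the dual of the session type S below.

μX ↦ μX  (binder kept)
  !Unit ↦ ?Unit
    !Unit ↦ ?Unit
      ?Unit ↦ !Unit
        !Unit ↦ ?Unit
          X ↦ X

μX.?Unit.?Unit.!Unit.?Unit.X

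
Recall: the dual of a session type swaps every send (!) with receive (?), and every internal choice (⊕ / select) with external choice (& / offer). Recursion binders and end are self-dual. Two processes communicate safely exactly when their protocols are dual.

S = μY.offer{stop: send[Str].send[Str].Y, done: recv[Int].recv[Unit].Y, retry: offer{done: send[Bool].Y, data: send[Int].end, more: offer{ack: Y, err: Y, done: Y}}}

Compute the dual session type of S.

μY.select{stop: recv[Str].recv[Str].Y, done: send[Int].send[Unit].Y, retry: select{done: recv[Bool].Y, data: recv[Int].end, more: select{ack: Y, err: Y, done: Y}}}

μY ↦ μY  (rec unchanged)
  offer{stop,done,retry} ↦ select{stop,done,retry}  (&→⊕)
    [stop]
      send[Str] ↦ recv[Str]
        send[Str] ↦ recv[Str]
          Y self-dual
    [done]
      recv[Int] ↦ send[Int]
        recv[Unit] ↦ send[Unit]
          Y self-dual
    [retry]
      offer{done,data,more} ↦ select{done,data,more}  (&→⊕)
        [done]
          send[Bool] ↦ recv[Bool]
            Y self-dual
        [data]
          send[Int] ↦ recv[Int]
            end self-dual
        [more]
          offer{ack,err,done} ↦ select{ack,err,done}  (&→⊕)
            [ack]
              Y self-dual
            [err]
              Y self-dual
            [done]
              Y self-dual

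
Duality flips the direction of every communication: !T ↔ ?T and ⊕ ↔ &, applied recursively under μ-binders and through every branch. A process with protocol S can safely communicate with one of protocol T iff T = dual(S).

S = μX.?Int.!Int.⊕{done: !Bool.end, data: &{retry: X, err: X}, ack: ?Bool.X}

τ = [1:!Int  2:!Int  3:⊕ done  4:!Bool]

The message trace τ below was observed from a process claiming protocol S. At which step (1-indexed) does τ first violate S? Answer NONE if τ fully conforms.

1

@1 got !Int, protocol expects ?Int  ✗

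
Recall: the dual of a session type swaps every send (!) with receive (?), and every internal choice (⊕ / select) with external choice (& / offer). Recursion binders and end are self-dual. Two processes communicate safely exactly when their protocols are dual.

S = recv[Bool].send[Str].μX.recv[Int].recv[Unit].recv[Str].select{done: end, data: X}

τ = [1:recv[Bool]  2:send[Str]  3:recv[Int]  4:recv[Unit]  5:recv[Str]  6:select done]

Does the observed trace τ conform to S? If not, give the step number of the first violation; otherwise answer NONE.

NONE

step 1: recv[Bool]  ✓  now at send[Str].μX.…
step 2: send[Str]  ✓  now at μX.…
step 3: recv[Int]  ✓  now at recv[Unit].recv[Str].select{done: end, data: μX.…}
step 4: recv[Unit]  ✓  now at recv[Str].select{done: end, data: μX.…}
step 5: recv[Str]  ✓  now at select{done: end, data: μX.…}
step 6: select done  ✓  now at end
all 6 steps conform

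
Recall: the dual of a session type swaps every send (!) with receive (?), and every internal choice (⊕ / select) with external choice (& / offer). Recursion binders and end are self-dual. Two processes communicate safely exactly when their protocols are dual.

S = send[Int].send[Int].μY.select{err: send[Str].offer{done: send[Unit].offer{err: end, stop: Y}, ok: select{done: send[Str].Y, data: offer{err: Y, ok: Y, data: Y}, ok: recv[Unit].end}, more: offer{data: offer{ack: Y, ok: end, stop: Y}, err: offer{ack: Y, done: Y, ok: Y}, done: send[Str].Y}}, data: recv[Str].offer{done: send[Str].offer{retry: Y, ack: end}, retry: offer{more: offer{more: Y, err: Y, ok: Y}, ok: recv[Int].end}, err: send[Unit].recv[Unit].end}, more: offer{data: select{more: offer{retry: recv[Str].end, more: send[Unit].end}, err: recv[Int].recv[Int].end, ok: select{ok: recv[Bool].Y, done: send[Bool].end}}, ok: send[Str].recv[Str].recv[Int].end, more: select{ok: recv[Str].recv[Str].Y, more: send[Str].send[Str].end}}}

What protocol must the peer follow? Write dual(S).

recv[Int].recv[Int].μY.offer{err: recv[Str].select{done: recv[Unit].select{err: end, stop: Y}, ok: offer{done: recv[Str].Y, data: select{err: Y, ok: Y, data: Y}, ok: send[Unit].end}, more: select{data: select{ack: Y, ok: end, stop: Y}, err: select{ack: Y, done: Y, ok: Y}, done: recv[Str].Y}}, data: send[Str].select{done: recv[Str].select{retry: Y, ack: end}, retry: select{more: select{more: Y, err: Y, ok: Y}, ok: send[Int].end}, err: recv[Unit].send[Unit].end}, more: select{data: offer{more: select{retry: send[Str].end, more: recv[Unit].end}, err: send[Int].send[Int].end, ok: offer{ok: send[Bool].Y, done: recv[Bool].end}}, ok: recv[Str].send[Str].send[Int].end, more: offer{ok: send[Str].send[Str].Y, more: recv[Str].recv[Str].end}}}

send[Int] ↦ recv[Int]
  send[Int] ↦ recv[Int]
    μY ↦ μY  (rec unchanged)
      select{err,data,more} ↦ offer{err,data,more}  (internal→external)
        case err:
          send[Str] ↦ recv[Str]
            offer{done,ok,more} ↦ select{done,ok,more}  (offer→select)
              case done:
                send[Unit] ↦ recv[Unit]
                  offer{err,stop} ↦ select{err,stop}  (offer→select)
                    case err:
                      end self-dual
                    case stop:
                      Y self-dual
              case ok:
                select{done,data,ok} ↦ offer{done,data,ok}  (internal→external)
                  case done:
                    send[Str] ↦ recv[Str]
                      Y self-dual
                  case data:
                    offer{err,ok,data} ↦ select{err,ok,data}  (offer→select)
                      case err:
                        Y self-dual
                      case ok:
                        Y self-dual
                      case data:
                        Y self-dual
                  case ok:
                    recv[Unit] ↦ send[Unit]
                      end self-dual
              case more:
                offer{data,err,done} ↦ select{data,err,done}  (offer→select)
                  case data:
                    offer{ack,ok,stop} ↦ select{ack,ok,stop}  (offer→select)
                      case ack:
                        Y self-dual
                      case ok:
                        end self-dual
                      case stop:
                        Y self-dual
                  case err:
                    offer{ack,done,ok} ↦ select{ack,done,ok}  (offer→select)
                      case ack:
                        Y self-dual
                      case done:
                        Y self-dual
                      case ok:
                        Y self-dual
                  case done:
                    send[Str] ↦ recv[Str]
                      Y self-dual
        case data:
          recv[Str] ↦ send[Str]
            offer{done,retry,err} ↦ select{done,retry,err}  (offer→select)
              case done:
                send[Str] ↦ recv[Str]
                  offer{retry,ack} ↦ select{retry,ack}  (offer→select)
                    case retry:
                      Y self-dual
                    case ack:
                      end self-dual
              case retry:
                offer{more,ok} ↦ select{more,ok}  (offer→select)
                  case more:
                    offer{more,err,ok} ↦ select{more,err,ok}  (offer→select)
                      case more:
                        Y self-dual
                      case err:
                        Y self-dual
                      case ok:
                        Y self-dual
                  case ok:
                    recv[Int] ↦ send[Int]
                      end self-dual
              case err:
                send[Unit] ↦ recv[Unit]
                  recv[Unit] ↦ send[Unit]
                    end self-dual
        case more:
          offer{data,ok,more} ↦ select{data,ok,more}  (offer→select)
            case data:
              select{more,err,ok} ↦ offer{more,err,ok}  (internal→external)
                case more:
                  offer{retry,more} ↦ select{retry,more}  (offer→select)
                    case retry:
                      recv[Str] ↦ send[Str]
                        end self-dual
                    case more:
                      send[Unit] ↦ recv[Unit]
                        end self-dual
                case err:
                  recv[Int] ↦ send[Int]
                    recv[Int] ↦ send[Int]
                      end self-dual
                case ok:
                  select{ok,done} ↦ offer{ok,done}  (internal→external)
                    case ok:
                      recv[Bool] ↦ send[Bool]
                        Y self-dual
                    case done:
                      send[Bool] ↦ recv[Bool]
                        end self-dual
            case ok:
              send[Str] ↦ recv[Str]
                recv[Str] ↦ send[Str]
                  recv[Int] ↦ send[Int]
                    end self-dual
            case more:
              select{ok,more} ↦ offer{ok,more}  (internal→external)
                case ok:
                  recv[Str] ↦ send[Str]
                    recv[Str] ↦ send[Str]
                      Y self-dual
                case more:
                  send[Str] ↦ recv[Str]
                    send[Str] ↦ recv[Str]
                      end self-dual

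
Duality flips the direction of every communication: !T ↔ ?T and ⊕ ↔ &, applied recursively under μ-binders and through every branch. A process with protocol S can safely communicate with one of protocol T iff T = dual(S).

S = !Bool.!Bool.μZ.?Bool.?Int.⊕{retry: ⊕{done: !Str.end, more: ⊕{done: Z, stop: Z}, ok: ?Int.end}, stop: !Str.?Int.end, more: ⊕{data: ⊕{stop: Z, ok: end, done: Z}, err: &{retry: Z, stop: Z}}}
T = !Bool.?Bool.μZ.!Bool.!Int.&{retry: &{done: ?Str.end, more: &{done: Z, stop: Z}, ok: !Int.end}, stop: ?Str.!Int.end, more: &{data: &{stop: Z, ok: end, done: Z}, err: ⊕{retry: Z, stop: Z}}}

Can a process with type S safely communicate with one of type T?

NO

!Bool vs !Bool  ✗ same direction on both sides — not dual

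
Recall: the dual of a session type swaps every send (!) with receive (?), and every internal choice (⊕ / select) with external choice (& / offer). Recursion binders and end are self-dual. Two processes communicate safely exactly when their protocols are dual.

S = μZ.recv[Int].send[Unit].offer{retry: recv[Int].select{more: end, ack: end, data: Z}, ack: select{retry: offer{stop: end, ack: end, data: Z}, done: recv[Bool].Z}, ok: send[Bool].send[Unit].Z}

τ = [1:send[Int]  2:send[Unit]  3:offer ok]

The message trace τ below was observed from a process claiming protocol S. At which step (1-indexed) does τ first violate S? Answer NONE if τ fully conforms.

1

@1 got send[Int], protocol expects recv[Int]  ✗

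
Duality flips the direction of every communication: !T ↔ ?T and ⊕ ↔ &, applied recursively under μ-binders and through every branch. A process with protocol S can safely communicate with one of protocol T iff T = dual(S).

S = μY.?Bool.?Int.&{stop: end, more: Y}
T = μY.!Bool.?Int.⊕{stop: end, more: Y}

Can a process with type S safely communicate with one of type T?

μY | μY  ok (binder kept)
  ?Bool | !Bool  ok
    ?Int | ?Int  ✗ same direction on both sides — not dual

NO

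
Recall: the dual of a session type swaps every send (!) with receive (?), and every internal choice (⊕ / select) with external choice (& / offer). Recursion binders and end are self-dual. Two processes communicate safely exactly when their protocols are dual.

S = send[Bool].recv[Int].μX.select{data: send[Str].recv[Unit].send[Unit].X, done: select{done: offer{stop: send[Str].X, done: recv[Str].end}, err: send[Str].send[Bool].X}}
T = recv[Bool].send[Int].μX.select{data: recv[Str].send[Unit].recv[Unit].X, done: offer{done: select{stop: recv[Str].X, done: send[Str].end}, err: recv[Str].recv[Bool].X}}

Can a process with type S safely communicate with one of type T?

NO

send[Bool] ‖ recv[Bool]  ✓
  recv[Int] ‖ send[Int]  ✓
    μX ‖ μX  ✓ (rec unchanged)
      select{data,done} ‖ select{data,done}  ✗ choice polarity not flipped — not dual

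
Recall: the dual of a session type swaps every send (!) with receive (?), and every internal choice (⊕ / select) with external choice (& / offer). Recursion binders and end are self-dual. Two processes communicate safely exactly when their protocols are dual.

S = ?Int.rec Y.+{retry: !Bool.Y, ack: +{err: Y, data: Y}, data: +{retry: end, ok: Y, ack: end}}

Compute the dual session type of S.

!Int.rec Y.&{retry: ?Bool.Y, ack: &{err: Y, data: Y}, data: &{retry: end, ok: Y, ack: end}}

?Int = !Int
  rec Y = rec Y  (μ self-dual)
    +{retry,ack,data} = &{retry,ack,data}  (select→offer)
      • retry:
        !Bool = ?Bool
          Y self-dual
      • ack:
        +{err,data} = &{err,data}  (select→offer)
          • err:
            Y self-dual
          • data:
            Y self-dual
      • data:
        +{retry,ok,ack} = &{retry,ok,ack}  (select→offer)
          • retry:
            end self-dual
          • ok:
            Y self-dual
          • ack:
            end self-dual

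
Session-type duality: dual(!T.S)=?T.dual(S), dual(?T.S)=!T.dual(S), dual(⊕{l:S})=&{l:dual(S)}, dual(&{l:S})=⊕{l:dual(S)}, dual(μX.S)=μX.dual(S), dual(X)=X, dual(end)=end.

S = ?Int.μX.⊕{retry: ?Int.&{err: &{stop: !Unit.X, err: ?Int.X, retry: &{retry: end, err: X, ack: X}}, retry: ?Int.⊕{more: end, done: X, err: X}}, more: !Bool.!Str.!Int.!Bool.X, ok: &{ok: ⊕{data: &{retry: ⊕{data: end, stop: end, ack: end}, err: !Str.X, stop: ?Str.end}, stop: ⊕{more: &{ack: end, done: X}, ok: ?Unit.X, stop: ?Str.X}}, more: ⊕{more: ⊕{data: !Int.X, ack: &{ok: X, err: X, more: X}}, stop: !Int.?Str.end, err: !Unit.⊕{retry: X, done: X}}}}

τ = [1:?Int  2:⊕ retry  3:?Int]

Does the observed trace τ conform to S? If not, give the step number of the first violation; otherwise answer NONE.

NONE

[1] ?Int  ✓  residual = μX.…
[2] ⊕ retry  ✓  residual = ?Int.&{err: &{stop: !Unit.μX.…, err: ?Int.μX.…, retry: &{retry: end, err: μX.…, ack: μX.…}}, retry: ?Int.⊕{more: end, done: μX.…, err: μX.…}}
[3] ?Int  ✓  residual = &{err: &{stop: !Unit.μX.…, err: ?Int.μX.…, retry: &{retry: end, err: μX.…, ack: μX.…}}, retry: ?Int.⊕{more: end, done: μX.…, err: μX.…}}
all 3 steps conform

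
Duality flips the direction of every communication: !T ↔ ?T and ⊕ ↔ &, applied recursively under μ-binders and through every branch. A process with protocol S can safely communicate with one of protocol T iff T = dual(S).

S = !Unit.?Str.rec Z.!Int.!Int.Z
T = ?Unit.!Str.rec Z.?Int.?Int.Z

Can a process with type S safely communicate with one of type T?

!Unit vs ?Unit  match
  ?Str vs !Str  match
    rec Z vs rec Z  match (binder kept)
      !Int vs ?Int  match
        !Int vs ?Int  match
          Z vs Z  match

YES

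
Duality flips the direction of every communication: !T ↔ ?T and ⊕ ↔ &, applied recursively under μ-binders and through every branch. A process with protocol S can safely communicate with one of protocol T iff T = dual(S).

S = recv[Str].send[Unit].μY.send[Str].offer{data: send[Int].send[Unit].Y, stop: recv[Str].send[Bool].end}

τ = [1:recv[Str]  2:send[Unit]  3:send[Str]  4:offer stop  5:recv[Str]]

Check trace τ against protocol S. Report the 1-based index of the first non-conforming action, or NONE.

@1 recv[Str]  ✓  cont: send[Unit].μY.…
@2 send[Unit]  ✓  cont: μY.…
@3 send[Str]  ✓  cont: offer{data: send[Int].send[Unit].μY.…, stop: recv[Str].send[Bool].end}
@4 offer stop  ✓  cont: recv[Str].send[Bool].end
@5 recv[Str]  ✓  cont: send[Bool].end
trace exhausted — no violation

NONE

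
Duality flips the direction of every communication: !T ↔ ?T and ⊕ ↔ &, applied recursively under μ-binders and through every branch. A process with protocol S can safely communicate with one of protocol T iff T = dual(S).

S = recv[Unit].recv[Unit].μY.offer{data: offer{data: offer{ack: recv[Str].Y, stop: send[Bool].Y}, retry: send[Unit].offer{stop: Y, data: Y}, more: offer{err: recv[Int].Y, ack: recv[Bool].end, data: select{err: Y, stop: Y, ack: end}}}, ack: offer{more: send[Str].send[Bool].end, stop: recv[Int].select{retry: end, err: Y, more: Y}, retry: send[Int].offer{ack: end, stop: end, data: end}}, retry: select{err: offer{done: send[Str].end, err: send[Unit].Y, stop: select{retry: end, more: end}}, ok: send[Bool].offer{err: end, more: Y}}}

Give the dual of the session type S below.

send[Unit].send[Unit].μY.select{data: select{data: select{ack: send[Str].Y, stop: recv[Bool].Y}, retry: recv[Unit].select{stop: Y, data: Y}, more: select{err: send[Int].Y, ack: send[Bool].end, data: offer{err: Y, stop: Y, ack: end}}}, ack: select{more: recv[Str].recv[Bool].end, stop: send[Int].offer{retry: end, err: Y, more: Y}, retry: recv[Int].select{ack: end, stop: end, data: end}}, retry: offer{err: select{done: recv[Str].end, err: recv[Unit].Y, stop: offer{retry: end, more: end}}, ok: recv[Bool].select{err: end, more: Y}}}

recv[Unit] ↦ send[Unit]
  recv[Unit] ↦ send[Unit]
    μY ↦ μY  (rec unchanged)
      offer{data,ack,retry} ↦ select{data,ack,retry}  (external→internal)
        [data]
          offer{data,retry,more} ↦ select{data,retry,more}  (external→internal)
            [data]
              offer{ack,stop} ↦ select{ack,stop}  (external→internal)
                [ack]
                  recv[Str] ↦ send[Str]
                    Y self-dual
                [stop]
                  send[Bool] ↦ recv[Bool]
                    Y self-dual
            [retry]
              send[Unit] ↦ recv[Unit]
                offer{stop,data} ↦ select{stop,data}  (external→internal)
                  [stop]
                    Y self-dual
                  [data]
                    Y self-dual
            [more]
              offer{err,ack,data} ↦ select{err,ack,data}  (external→internal)
                [err]
                  recv[Int] ↦ send[Int]
                    Y self-dual
                [ack]
                  recv[Bool] ↦ send[Bool]
                    end self-dual
                [data]
                  select{err,stop,ack} ↦ offer{err,stop,ack}  (⊕→&)
                    [err]
                      Y self-dual
                    [stop]
                      Y self-dual
                    [ack]
                      end self-dual
        [ack]
          offer{more,stop,retry} ↦ select{more,stop,retry}  (external→internal)
            [more]
              send[Str] ↦ recv[Str]
                send[Bool] ↦ recv[Bool]
                  end self-dual
            [stop]
              recv[Int] ↦ send[Int]
                select{retry,err,more} ↦ offer{retry,err,more}  (⊕→&)
                  [retry]
                    end self-dual
                  [err]
                    Y self-dual
                  [more]
                    Y self-dual
            [retry]
              send[Int] ↦ recv[Int]
                offer{ack,stop,data} ↦ select{ack,stop,data}  (external→internal)
                  [ack]
                    end self-dual
                  [stop]
                    end self-dual
                  [data]
                    end self-dual
        [retry]
          select{err,ok} ↦ offer{err,ok}  (⊕→&)
            [err]
              offer{done,err,stop} ↦ select{done,err,stop}  (external→internal)
                [done]
                  send[Str] ↦ recv[Str]
                    end self-dual
                [err]
                  send[Unit] ↦ recv[Unit]
                    Y self-dual
                [stop]
                  select{retry,more} ↦ offer{retry,more}  (⊕→&)
                    [retry]
                      end self-dual
                    [more]
                      end self-dual
            [ok]
              send[Bool] ↦ recv[Bool]
                offer{err,more} ↦ select{err,more}  (external→internal)
                  [err]
                    end self-dual
                  [more]
                    Y self-dual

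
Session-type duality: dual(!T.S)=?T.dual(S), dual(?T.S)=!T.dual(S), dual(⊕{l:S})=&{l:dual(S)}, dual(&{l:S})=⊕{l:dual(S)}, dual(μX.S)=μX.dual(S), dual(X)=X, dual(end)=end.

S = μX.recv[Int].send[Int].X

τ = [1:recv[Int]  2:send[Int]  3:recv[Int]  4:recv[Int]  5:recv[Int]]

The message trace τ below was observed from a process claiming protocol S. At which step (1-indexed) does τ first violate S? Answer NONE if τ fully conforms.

step 1: recv[Int]  match  residual = send[Int].μX.…
step 2: send[Int]  match  residual = μX.…
step 3: recv[Int]  match  residual = send[Int].μX.…
step 4: got recv[Int], protocol expects send[Int]  ✗

4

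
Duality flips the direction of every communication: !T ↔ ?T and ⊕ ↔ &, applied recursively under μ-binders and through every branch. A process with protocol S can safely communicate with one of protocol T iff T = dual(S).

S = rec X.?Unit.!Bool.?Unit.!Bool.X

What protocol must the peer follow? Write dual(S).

rec X ↦ rec X  (rec unchanged)
  ?Unit ↦ !Unit
    !Bool ↦ ?Bool
      ?Unit ↦ !Unit
        !Bool ↦ ?Bool
          X self-dual

rec X.!Unit.?Bool.!Unit.?Bool.X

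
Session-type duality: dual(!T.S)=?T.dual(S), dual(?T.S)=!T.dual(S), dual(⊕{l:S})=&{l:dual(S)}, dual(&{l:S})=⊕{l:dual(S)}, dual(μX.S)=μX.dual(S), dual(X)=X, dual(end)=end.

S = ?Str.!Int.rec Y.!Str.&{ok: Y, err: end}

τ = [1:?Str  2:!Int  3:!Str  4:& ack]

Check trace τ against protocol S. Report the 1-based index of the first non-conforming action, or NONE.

4

[1] ?Str  ✓  cont: !Int.rec Y.…
[2] !Int  ✓  cont: rec Y.…
[3] !Str  ✓  cont: &{ok: rec Y.…, err: end}
[4] got & ack, protocol expects & ok or & err  ✗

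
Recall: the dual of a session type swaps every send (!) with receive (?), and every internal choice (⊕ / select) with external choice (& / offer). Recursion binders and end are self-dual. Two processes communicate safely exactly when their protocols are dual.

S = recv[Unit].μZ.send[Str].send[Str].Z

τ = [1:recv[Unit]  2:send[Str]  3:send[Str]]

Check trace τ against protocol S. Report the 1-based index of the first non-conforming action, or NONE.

step 1: recv[Unit]  match  residual = μZ.…
step 2: send[Str]  match  residual = send[Str].μZ.…
step 3: send[Str]  match  residual = μZ.…
τ conforms to S (length 3)

NONE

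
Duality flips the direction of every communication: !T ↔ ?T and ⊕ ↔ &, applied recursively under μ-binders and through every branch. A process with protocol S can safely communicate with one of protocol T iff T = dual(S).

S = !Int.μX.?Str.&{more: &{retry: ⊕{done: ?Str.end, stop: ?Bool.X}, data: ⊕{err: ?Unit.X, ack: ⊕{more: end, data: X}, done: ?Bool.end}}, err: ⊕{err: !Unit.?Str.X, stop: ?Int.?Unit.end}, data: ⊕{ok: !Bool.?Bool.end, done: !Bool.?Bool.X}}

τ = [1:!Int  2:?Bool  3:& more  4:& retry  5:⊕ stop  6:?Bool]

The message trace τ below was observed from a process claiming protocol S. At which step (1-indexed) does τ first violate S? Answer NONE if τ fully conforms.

2

@1 !Int  match  residual = μX.…
@2 got ?Bool, protocol expects ?Str  ✗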